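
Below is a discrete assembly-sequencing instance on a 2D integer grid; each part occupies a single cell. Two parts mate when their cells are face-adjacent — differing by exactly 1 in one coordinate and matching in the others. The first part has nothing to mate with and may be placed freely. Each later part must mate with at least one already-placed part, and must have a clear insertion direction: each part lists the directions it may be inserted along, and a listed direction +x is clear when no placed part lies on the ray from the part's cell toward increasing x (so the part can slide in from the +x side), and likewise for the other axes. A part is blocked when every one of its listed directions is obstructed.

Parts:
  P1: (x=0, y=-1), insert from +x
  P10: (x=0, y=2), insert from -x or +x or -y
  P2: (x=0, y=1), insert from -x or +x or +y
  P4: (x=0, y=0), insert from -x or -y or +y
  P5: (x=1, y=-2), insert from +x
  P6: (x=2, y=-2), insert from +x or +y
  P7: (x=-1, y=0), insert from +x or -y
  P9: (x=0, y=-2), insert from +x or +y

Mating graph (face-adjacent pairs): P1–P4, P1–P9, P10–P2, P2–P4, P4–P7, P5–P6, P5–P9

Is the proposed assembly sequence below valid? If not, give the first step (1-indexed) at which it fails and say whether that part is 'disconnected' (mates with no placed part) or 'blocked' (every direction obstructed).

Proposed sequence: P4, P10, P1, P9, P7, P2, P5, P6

Invalid at step 2 (disconnected)

1. P4@(0, 0) [-x clear] — {P4}
2. P10@(0, 2) — no placed neighbour ⇒ disconnected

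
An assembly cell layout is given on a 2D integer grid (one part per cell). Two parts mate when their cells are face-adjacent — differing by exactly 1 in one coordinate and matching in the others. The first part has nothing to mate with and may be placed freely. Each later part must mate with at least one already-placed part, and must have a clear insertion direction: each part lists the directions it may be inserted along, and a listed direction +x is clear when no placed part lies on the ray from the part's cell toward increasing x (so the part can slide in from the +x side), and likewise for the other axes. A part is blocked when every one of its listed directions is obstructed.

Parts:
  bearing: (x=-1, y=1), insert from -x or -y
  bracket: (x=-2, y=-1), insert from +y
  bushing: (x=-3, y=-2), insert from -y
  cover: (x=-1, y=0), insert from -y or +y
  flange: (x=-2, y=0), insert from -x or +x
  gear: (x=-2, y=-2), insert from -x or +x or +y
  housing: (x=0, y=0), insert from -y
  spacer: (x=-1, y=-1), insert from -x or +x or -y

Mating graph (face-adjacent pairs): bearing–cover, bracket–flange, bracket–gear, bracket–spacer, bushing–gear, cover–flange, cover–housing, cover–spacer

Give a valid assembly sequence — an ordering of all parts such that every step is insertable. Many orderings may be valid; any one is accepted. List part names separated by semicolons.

1. spacer@(-1, -1) [-x clear] — {spacer}
2. cover@(-1, 0) [+y clear] — {cover, spacer}
3. bracket@(-2, -1) [+y clear] — {bracket, cover, spacer}
4. flange@(-2, 0) [-x clear] — {bracket, cover, flange, spacer}
5. gear@(-2, -2) [-x clear] — {bracket, cover, flange, gear, spacer}
6. bushing@(-3, -2) [-y clear] — {bracket, bushing, cover, flange, gear, spacer}
7. housing@(0, 0) [-y clear] — {bracket, bushing, cover, flange, gear, housing, spacer}
8. bearing@(-1, 1) [-x clear] — {bearing, bracket, bushing, cover, flange, gear, housing, spacer}

spacer; cover; bracket; flange; gear; bushing; housing; bearing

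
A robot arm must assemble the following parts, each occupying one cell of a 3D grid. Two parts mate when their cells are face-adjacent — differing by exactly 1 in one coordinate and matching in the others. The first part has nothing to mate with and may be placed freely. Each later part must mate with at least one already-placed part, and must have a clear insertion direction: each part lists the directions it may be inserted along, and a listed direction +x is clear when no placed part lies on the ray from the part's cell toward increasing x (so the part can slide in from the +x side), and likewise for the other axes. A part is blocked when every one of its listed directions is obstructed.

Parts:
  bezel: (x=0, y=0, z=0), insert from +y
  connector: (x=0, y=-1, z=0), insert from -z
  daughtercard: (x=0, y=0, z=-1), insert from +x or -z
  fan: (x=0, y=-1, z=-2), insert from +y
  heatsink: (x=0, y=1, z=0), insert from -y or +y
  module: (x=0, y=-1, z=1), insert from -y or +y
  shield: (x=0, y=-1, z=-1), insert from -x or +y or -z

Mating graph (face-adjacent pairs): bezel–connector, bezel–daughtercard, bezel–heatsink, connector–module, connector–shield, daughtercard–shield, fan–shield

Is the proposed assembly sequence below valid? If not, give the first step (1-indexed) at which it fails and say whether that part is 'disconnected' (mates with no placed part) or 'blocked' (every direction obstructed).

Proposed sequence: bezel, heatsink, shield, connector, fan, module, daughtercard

Invalid at step 3 (disconnected)

1. bezel@(0, 0, 0) [+y clear] — {bezel}
2. heatsink@(0, 1, 0) [+y clear] — {bezel, heatsink}
3. shield@(0, -1, -1) — no placed neighbour ⇒ disconnected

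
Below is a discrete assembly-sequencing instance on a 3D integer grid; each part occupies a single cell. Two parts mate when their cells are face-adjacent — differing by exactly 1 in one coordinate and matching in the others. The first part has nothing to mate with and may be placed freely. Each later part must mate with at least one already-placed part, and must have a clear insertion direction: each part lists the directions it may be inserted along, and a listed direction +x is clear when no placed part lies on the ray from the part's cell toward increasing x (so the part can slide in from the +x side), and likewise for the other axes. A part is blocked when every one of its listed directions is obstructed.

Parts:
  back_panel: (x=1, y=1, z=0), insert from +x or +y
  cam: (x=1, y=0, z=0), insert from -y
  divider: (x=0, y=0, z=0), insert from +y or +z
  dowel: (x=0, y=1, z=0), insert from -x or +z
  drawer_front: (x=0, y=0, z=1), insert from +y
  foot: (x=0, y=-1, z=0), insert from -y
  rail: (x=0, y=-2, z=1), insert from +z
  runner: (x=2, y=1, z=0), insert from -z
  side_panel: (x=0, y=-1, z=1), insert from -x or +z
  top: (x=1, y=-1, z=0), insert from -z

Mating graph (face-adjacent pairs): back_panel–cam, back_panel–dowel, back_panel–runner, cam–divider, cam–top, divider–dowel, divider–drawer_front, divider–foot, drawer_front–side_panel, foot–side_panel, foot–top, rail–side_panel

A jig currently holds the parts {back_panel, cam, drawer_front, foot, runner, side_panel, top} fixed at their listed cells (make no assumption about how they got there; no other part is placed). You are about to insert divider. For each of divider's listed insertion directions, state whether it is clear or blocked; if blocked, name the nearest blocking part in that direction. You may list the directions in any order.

+y: ray from divider(0, 0, 0) has no placed part ⇒ clear
+z: nearest on ray is drawer_front@(0, 0, 1) ⇒ blocked

+y: clear; +z: blocked by drawer_front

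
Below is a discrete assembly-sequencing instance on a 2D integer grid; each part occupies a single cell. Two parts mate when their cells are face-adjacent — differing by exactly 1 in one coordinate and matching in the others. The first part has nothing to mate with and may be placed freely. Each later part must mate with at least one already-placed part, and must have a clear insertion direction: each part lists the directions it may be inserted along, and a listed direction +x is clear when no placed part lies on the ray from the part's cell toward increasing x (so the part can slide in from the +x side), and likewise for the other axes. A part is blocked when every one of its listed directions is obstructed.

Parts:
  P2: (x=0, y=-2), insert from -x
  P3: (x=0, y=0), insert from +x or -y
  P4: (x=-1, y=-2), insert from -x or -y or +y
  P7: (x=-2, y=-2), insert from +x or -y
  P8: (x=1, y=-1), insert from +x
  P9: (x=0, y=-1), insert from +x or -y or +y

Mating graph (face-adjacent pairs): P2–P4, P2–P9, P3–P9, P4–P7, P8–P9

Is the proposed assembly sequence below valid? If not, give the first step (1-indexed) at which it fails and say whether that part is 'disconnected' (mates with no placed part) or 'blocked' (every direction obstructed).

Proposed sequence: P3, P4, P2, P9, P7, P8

1. P3@(0, 0) [+x clear] — {P3}
2. P4@(-1, -2) — no placed neighbour ⇒ disconnected

Invalid at step 2 (disconnected)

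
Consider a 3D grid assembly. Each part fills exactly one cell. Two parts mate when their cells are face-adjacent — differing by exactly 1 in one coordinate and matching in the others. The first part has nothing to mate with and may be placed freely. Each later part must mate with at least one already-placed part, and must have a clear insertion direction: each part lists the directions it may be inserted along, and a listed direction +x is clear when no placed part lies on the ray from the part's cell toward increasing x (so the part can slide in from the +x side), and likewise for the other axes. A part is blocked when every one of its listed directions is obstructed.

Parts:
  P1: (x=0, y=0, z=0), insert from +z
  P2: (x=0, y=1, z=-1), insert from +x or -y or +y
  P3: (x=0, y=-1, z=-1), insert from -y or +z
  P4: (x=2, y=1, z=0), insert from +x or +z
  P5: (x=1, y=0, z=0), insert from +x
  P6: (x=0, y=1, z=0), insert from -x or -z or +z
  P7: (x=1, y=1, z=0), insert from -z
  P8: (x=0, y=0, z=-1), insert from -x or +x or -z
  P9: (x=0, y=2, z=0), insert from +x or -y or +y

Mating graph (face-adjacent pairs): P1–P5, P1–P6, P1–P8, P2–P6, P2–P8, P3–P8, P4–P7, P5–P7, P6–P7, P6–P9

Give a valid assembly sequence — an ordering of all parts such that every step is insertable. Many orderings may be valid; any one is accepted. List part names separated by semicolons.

1. P3@(0, -1, -1) [-y clear] — {P3}
2. P8@(0, 0, -1) [-x clear] — {P3, P8}
3. P1@(0, 0, 0) [+z clear] — {P1, P3, P8}
4. P5@(1, 0, 0) [+x clear] — {P1, P3, P5, P8}
5. P2@(0, 1, -1) [+x clear] — {P1, P2, P3, P5, P8}
6. P7@(1, 1, 0) [-z clear] — {P1, P2, P3, P5, P7, P8}
7. P6@(0, 1, 0) [-x clear] — {P1, P2, P3, P5, P6, P7, P8}
8. P9@(0, 2, 0) [+x clear] — {P1, P2, P3, P5, P6, P7, P8, P9}
9. P4@(2, 1, 0) [+x clear] — {P1, P2, P3, P4, P5, P6, P7, P8, P9}

P3; P8; P1; P5; P2; P7; P6; P9; P4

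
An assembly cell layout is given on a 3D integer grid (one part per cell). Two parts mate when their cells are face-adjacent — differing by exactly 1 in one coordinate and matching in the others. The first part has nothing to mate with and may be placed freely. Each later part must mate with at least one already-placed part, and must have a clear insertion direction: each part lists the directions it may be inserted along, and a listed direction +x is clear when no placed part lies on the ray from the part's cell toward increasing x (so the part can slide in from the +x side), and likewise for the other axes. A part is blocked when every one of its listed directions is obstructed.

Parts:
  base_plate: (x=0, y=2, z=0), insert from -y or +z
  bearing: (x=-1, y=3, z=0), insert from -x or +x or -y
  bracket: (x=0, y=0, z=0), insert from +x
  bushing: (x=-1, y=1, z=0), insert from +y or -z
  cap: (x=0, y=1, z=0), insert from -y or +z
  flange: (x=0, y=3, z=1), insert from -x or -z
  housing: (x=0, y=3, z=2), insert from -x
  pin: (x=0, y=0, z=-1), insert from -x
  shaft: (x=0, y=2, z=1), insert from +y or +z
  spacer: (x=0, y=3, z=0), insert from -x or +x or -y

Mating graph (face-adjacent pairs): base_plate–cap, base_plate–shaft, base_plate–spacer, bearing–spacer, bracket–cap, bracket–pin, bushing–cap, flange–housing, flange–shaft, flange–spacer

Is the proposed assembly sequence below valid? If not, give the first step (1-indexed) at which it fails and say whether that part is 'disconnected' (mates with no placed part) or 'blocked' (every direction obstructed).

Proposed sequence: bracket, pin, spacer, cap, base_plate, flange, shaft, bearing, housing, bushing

Invalid at step 3 (disconnected)

1. bracket@(0, 0, 0) [+x clear] — {bracket}
2. pin@(0, 0, -1) [-x clear] — {bracket, pin}
3. spacer@(0, 3, 0) — no placed neighbour ⇒ disconnected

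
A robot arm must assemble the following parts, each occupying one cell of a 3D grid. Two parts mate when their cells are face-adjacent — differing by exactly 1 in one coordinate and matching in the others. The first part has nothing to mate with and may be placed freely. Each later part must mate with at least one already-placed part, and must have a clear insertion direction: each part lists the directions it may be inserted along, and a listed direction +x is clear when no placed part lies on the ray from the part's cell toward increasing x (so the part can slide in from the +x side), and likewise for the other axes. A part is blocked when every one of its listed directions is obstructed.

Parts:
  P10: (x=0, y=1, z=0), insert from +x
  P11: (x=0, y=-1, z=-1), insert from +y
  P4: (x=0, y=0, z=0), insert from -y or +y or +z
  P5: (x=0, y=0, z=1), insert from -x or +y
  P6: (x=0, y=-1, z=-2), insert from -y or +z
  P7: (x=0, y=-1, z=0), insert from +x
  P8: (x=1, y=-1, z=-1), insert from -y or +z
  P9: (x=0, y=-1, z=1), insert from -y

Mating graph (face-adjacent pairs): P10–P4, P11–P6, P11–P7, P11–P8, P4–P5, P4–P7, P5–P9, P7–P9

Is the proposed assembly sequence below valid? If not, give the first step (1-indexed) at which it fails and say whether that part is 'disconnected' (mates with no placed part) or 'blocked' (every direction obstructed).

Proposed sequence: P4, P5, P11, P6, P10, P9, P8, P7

1. P4@(0, 0, 0) [-y clear] — {P4}
2. P5@(0, 0, 1) [-x clear] — {P4, P5}
3. P11@(0, -1, -1) — no placed neighbour ⇒ disconnected

Invalid at step 3 (disconnected)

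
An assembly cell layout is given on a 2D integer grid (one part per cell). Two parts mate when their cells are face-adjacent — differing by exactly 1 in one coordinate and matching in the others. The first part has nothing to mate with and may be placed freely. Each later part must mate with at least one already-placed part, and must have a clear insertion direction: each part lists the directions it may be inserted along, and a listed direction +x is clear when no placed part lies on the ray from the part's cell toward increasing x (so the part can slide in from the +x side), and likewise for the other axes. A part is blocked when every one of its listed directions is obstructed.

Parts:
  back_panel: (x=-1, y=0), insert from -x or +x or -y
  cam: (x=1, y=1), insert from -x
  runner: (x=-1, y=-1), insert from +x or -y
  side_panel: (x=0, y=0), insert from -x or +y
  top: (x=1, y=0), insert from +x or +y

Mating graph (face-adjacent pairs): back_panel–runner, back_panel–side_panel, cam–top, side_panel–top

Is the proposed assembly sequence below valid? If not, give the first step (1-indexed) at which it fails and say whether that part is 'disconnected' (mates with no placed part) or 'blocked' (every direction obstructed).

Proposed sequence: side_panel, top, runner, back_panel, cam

1. side_panel@(0, 0) [-x clear] — {side_panel}
2. top@(1, 0) [+x clear] — {side_panel, top}
3. runner@(-1, -1) — no placed neighbour ⇒ disconnected

Invalid at step 3 (disconnected)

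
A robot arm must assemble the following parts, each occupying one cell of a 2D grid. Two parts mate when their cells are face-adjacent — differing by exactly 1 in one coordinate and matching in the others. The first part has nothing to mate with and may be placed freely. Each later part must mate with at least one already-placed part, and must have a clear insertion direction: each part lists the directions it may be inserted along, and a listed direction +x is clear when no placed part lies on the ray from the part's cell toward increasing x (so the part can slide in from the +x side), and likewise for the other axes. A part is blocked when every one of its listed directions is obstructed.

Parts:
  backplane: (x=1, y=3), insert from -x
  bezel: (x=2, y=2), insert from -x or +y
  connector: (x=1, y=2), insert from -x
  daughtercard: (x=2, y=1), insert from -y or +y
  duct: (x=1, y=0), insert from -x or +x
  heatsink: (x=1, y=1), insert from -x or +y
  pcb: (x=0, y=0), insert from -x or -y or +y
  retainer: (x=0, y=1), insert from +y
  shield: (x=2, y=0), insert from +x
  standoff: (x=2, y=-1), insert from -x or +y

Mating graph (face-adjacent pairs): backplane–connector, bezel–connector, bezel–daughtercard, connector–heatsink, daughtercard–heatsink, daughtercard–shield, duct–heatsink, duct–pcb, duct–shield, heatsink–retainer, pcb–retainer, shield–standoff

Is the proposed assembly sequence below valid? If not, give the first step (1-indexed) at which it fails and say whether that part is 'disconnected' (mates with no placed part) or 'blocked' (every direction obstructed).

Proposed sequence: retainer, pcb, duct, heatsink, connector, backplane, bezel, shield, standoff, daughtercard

1. retainer@(0, 1) [+y clear] — {retainer}
2. pcb@(0, 0) [-x clear] — {pcb, retainer}
3. duct@(1, 0) [+x clear] — {duct, pcb, retainer}
4. heatsink@(1, 1) [+y clear] — {duct, heatsink, pcb, retainer}
5. connector@(1, 2) [-x clear] — {connector, duct, heatsink, pcb, retainer}
6. backplane@(1, 3) [-x clear] — {backplane, connector, duct, heatsink, pcb, retainer}
7. bezel@(2, 2) [+y clear] — {backplane, bezel, connector, duct, heatsink, pcb, retainer}
8. shield@(2, 0) [+x clear] — {backplane, bezel, connector, duct, heatsink, pcb, retainer, shield}
9. standoff@(2, -1) [-x clear] — {backplane, bezel, connector, duct, heatsink, pcb, retainer, shield, standoff}
10. daughtercard@(2, 1) — -y/+y all obstructed ⇒ blocked

Invalid at step 10 (blocked)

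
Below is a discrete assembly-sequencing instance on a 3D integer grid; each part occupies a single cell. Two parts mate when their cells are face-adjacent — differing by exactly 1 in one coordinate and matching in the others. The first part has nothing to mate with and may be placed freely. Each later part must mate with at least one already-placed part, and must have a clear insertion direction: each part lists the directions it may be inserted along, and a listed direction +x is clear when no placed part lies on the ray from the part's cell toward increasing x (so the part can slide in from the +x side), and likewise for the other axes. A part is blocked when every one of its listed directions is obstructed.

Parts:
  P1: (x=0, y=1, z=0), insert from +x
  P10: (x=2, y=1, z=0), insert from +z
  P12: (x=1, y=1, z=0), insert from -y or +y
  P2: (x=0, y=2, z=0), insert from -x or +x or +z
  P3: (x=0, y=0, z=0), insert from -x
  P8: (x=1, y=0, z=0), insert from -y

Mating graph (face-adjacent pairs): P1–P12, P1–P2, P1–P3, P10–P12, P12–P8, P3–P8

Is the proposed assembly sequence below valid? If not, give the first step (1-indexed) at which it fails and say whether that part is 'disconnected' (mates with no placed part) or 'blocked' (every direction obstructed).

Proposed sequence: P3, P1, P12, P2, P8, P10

1. P3@(0, 0, 0) [-x clear] — {P3}
2. P1@(0, 1, 0) [+x clear] — {P1, P3}
3. P12@(1, 1, 0) [-y clear] — {P1, P12, P3}
4. P2@(0, 2, 0) [-x clear] — {P1, P12, P2, P3}
5. P8@(1, 0, 0) [-y clear] — {P1, P12, P2, P3, P8}
6. P10@(2, 1, 0) [+z clear] — {P1, P10, P12, P2, P3, P8}

Valid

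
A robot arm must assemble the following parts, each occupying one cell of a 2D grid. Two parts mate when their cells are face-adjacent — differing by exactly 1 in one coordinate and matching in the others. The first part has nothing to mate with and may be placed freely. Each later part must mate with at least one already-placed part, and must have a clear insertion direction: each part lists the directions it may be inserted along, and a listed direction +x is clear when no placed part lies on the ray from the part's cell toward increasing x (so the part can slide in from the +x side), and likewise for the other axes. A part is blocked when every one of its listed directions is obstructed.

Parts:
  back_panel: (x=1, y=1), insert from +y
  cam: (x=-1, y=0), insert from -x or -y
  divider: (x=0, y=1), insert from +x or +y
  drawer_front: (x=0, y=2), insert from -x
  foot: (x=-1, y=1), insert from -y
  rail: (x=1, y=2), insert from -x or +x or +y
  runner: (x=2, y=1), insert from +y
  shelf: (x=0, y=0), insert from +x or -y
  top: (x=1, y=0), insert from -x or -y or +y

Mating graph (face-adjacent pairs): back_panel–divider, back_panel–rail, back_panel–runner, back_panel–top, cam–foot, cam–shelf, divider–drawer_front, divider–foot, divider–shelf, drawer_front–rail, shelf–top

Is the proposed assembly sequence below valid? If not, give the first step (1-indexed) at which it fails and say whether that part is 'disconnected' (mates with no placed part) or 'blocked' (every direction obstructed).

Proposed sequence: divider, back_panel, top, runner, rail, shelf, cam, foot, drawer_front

Invalid at step 8 (blocked)

1. divider@(0, 1) [+x clear] — {divider}
2. back_panel@(1, 1) [+y clear] — {back_panel, divider}
3. top@(1, 0) [-x clear] — {back_panel, divider, top}
4. runner@(2, 1) [+y clear] — {back_panel, divider, runner, top}
5. rail@(1, 2) [-x clear] — {back_panel, divider, rail, runner, top}
6. shelf@(0, 0) [-y clear] — {back_panel, divider, rail, runner, shelf, top}
7. cam@(-1, 0) [-x clear] — {back_panel, cam, divider, rail, runner, shelf, top}
8. foot@(-1, 1) — -y all obstructed ⇒ blocked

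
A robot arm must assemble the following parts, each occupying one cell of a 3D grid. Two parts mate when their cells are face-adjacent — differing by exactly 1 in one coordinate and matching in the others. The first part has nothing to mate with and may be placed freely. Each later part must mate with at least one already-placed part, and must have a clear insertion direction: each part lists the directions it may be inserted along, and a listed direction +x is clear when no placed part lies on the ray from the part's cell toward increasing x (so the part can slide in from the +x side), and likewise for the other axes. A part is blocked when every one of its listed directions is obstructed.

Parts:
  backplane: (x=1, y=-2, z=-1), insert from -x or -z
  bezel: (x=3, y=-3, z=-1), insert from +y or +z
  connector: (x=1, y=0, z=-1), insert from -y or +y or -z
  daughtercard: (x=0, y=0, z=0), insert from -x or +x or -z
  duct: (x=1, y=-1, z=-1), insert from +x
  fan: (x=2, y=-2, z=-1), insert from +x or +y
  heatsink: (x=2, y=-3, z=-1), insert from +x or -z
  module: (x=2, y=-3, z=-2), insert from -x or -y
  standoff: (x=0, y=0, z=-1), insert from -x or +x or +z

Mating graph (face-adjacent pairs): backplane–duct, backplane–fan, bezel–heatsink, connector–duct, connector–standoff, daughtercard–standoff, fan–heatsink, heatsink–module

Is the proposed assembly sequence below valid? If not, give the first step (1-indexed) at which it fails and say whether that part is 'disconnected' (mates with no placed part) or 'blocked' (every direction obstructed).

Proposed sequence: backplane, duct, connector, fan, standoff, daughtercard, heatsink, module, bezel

Valid

1. backplane@(1, -2, -1) [-x clear] — {backplane}
2. duct@(1, -1, -1) [+x clear] — {backplane, duct}
3. connector@(1, 0, -1) [+y clear] — {backplane, connector, duct}
4. fan@(2, -2, -1) [+x clear] — {backplane, connector, duct, fan}
5. standoff@(0, 0, -1) [-x clear] — {backplane, connector, duct, fan, standoff}
6. daughtercard@(0, 0, 0) [-x clear] — {backplane, connector, daughtercard, duct, fan, standoff}
7. heatsink@(2, -3, -1) [+x clear] — {backplane, connector, daughtercard, duct, fan, heatsink, standoff}
8. module@(2, -3, -2) [-x clear] — {backplane, connector, daughtercard, duct, fan, heatsink, module, standoff}
9. bezel@(3, -3, -1) [+y clear] — {backplane, bezel, connector, daughtercard, duct, fan, heatsink, module, standoff}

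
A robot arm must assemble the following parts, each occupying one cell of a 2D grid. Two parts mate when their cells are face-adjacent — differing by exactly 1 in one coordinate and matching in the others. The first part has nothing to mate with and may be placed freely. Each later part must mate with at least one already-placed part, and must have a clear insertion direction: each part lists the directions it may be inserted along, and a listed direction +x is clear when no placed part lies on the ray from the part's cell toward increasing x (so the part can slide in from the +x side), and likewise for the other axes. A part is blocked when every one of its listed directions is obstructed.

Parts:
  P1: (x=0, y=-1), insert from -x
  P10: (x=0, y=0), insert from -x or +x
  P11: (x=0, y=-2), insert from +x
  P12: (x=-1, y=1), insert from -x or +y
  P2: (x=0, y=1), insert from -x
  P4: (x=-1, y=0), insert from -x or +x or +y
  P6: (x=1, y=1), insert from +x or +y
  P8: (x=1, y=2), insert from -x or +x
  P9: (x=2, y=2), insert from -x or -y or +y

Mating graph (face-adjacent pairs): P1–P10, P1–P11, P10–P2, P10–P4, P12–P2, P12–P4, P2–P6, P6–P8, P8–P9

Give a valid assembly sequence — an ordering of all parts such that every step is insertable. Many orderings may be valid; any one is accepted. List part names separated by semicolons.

1. P4@(-1, 0) [-x clear] — {P4}
2. P10@(0, 0) [+x clear] — {P10, P4}
3. P1@(0, -1) [-x clear] — {P1, P10, P4}
4. P11@(0, -2) [+x clear] — {P1, P10, P11, P4}
5. P2@(0, 1) [-x clear] — {P1, P10, P11, P2, P4}
6. P12@(-1, 1) [-x clear] — {P1, P10, P11, P12, P2, P4}
7. P6@(1, 1) [+x clear] — {P1, P10, P11, P12, P2, P4, P6}
8. P8@(1, 2) [-x clear] — {P1, P10, P11, P12, P2, P4, P6, P8}
9. P9@(2, 2) [-y clear] — {P1, P10, P11, P12, P2, P4, P6, P8, P9}

P4; P10; P1; P11; P2; P12; P6; P8; P9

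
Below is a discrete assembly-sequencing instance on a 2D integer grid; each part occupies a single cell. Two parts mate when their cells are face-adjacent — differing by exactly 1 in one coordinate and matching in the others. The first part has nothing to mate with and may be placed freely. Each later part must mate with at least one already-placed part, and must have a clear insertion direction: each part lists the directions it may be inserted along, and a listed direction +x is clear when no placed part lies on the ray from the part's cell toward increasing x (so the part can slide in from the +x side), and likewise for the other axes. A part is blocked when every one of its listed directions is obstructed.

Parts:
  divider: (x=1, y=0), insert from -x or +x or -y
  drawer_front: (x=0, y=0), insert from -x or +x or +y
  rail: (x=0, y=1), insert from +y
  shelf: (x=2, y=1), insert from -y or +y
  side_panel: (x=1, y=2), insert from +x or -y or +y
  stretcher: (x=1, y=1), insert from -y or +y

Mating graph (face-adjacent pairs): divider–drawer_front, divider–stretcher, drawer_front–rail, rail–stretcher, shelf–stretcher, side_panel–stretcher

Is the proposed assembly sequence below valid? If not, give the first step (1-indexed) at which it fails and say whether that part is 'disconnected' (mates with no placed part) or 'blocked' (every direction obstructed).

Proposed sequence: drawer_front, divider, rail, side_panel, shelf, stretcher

1. drawer_front@(0, 0) [-x clear] — {drawer_front}
2. divider@(1, 0) [+x clear] — {divider, drawer_front}
3. rail@(0, 1) [+y clear] — {divider, drawer_front, rail}
4. side_panel@(1, 2) — no placed neighbour ⇒ disconnected

Invalid at step 4 (disconnected)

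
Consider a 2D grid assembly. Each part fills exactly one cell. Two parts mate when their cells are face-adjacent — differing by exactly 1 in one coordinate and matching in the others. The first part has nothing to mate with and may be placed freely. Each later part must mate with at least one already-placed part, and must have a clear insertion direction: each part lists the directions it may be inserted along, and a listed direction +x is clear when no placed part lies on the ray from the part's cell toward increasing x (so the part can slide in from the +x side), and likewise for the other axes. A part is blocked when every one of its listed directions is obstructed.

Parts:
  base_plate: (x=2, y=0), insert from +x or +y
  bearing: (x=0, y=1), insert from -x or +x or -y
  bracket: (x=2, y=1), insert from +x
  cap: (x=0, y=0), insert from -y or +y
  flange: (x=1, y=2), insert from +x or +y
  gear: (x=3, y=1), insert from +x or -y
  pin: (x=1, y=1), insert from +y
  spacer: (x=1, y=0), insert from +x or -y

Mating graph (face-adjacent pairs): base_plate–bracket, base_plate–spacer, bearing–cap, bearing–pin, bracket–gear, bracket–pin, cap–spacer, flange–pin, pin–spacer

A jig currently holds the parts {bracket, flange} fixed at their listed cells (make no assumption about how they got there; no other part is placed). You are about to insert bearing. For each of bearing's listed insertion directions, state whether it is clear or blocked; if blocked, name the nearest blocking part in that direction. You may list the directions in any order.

-x: ray from bearing(0, 1) has no placed part ⇒ clear
+x: nearest on ray is bracket@(2, 1) ⇒ blocked
-y: ray from bearing(0, 1) has no placed part ⇒ clear

+x: blocked by bracket; -x: clear; -y: clear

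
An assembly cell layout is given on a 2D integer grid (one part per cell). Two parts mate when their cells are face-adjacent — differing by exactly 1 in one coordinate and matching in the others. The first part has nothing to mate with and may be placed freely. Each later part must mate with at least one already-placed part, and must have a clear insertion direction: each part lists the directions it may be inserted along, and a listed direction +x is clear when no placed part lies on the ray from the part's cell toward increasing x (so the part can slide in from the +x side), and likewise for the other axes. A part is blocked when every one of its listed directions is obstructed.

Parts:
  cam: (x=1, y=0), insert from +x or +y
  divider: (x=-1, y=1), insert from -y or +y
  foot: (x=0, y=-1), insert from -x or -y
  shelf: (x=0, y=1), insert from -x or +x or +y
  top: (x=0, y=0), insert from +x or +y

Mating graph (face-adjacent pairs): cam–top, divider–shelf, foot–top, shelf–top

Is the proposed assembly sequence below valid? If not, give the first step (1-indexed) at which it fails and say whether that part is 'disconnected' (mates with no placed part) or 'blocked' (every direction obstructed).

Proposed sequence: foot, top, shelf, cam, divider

Valid

1. foot@(0, -1) [-x clear] — {foot}
2. top@(0, 0) [+x clear] — {foot, top}
3. shelf@(0, 1) [-x clear] — {foot, shelf, top}
4. cam@(1, 0) [+x clear] — {cam, foot, shelf, top}
5. divider@(-1, 1) [-y clear] — {cam, divider, foot, shelf, top}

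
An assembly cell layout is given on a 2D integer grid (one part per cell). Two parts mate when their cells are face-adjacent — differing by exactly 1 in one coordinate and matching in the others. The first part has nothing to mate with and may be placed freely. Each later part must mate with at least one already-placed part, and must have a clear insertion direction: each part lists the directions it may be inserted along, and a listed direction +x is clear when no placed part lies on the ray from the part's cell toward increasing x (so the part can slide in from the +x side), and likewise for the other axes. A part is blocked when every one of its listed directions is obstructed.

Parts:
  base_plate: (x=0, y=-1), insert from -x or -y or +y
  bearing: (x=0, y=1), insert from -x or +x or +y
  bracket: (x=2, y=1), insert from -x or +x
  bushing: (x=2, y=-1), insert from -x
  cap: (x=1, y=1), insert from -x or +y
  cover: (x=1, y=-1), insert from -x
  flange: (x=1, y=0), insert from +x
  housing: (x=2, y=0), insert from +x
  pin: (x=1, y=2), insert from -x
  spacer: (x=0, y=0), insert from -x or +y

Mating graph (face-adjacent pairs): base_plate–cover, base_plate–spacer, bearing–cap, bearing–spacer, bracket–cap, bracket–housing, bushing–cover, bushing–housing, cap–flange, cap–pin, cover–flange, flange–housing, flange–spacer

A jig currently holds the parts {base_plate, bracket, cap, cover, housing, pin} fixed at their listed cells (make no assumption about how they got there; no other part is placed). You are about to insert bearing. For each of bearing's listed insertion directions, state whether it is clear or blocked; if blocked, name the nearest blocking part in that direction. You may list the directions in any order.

+x: blocked by cap; +y: clear; -x: clear

-x: ray from bearing(0, 1) has no placed part ⇒ clear
+x: nearest on ray is cap@(1, 1) ⇒ blocked
+y: ray from bearing(0, 1) has no placed part ⇒ clear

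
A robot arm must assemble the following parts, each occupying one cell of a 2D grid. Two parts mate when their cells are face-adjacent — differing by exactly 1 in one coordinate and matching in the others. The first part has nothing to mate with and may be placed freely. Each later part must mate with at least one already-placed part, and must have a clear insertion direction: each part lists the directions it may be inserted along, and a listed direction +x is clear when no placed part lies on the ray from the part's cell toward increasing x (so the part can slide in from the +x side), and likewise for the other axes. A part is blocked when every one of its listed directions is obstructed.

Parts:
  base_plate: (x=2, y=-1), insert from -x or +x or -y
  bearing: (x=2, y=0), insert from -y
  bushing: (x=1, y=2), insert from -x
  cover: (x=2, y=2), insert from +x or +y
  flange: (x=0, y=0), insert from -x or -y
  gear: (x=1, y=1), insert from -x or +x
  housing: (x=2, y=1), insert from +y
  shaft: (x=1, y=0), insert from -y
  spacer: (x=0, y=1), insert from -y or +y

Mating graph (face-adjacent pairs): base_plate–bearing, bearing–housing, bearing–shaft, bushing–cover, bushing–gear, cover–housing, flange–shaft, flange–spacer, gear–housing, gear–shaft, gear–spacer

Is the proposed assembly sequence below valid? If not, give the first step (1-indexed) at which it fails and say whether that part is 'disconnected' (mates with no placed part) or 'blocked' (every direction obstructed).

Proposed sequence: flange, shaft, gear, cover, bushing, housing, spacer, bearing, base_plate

Invalid at step 4 (disconnected)

1. flange@(0, 0) [-x clear] — {flange}
2. shaft@(1, 0) [-y clear] — {flange, shaft}
3. gear@(1, 1) [-x clear] — {flange, gear, shaft}
4. cover@(2, 2) — no placed neighbour ⇒ disconnected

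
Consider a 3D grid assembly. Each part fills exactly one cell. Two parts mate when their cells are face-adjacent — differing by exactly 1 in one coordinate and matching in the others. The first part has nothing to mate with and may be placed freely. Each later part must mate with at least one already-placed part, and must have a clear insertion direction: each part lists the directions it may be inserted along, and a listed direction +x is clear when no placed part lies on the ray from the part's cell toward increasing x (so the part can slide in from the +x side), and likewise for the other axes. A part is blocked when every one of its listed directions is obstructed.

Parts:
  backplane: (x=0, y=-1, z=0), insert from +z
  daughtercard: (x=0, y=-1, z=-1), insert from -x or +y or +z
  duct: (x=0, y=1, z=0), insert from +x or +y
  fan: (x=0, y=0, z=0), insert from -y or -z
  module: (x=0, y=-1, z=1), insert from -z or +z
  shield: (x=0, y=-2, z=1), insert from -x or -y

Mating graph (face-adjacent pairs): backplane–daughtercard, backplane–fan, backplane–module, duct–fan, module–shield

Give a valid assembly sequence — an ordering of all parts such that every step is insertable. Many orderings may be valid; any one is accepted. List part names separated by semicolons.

1. backplane@(0, -1, 0) [+z clear] — {backplane}
2. fan@(0, 0, 0) [-z clear] — {backplane, fan}
3. daughtercard@(0, -1, -1) [-x clear] — {backplane, daughtercard, fan}
4. duct@(0, 1, 0) [+x clear] — {backplane, daughtercard, duct, fan}
5. module@(0, -1, 1) [+z clear] — {backplane, daughtercard, duct, fan, module}
6. shield@(0, -2, 1) [-x clear] — {backplane, daughtercard, duct, fan, module, shield}

backplane; fan; daughtercard; duct; module; shield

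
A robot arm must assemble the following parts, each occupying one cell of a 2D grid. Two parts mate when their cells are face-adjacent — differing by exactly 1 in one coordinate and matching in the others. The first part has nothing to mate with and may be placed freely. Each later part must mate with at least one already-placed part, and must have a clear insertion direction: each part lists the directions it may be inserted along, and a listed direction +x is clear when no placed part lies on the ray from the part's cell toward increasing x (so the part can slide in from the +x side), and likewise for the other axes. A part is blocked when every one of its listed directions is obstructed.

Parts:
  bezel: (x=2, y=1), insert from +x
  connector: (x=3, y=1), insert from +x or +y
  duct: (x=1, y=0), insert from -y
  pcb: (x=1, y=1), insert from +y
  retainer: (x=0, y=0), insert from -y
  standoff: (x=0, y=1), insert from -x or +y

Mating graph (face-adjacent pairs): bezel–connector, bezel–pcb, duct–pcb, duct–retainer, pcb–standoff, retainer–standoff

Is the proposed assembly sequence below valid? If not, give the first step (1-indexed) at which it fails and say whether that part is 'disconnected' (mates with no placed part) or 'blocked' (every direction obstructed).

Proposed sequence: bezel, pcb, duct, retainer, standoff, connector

1. bezel@(2, 1) [+x clear] — {bezel}
2. pcb@(1, 1) [+y clear] — {bezel, pcb}
3. duct@(1, 0) [-y clear] — {bezel, duct, pcb}
4. retainer@(0, 0) [-y clear] — {bezel, duct, pcb, retainer}
5. standoff@(0, 1) [-x clear] — {bezel, duct, pcb, retainer, standoff}
6. connector@(3, 1) [+x clear] — {bezel, connector, duct, pcb, retainer, standoff}

Valid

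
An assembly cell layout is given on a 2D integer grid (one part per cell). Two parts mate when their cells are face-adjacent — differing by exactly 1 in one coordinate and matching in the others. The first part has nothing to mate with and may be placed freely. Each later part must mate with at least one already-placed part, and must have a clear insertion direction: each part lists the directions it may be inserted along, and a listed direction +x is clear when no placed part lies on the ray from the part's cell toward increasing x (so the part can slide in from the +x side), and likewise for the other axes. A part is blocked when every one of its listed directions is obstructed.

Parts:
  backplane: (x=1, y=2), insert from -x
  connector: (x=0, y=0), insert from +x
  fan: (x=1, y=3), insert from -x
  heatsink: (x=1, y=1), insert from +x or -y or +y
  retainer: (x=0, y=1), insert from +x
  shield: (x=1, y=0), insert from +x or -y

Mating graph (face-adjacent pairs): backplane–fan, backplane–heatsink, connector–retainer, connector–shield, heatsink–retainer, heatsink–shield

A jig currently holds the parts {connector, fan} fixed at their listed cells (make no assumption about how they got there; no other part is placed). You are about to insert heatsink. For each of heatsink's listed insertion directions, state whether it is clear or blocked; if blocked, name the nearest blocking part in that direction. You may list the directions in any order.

+x: clear; +y: blocked by fan; -y: clear

+x: ray from heatsink(1, 1) has no placed part ⇒ clear
-y: ray from heatsink(1, 1) has no placed part ⇒ clear
+y: nearest on ray is fan@(1, 3) ⇒ blocked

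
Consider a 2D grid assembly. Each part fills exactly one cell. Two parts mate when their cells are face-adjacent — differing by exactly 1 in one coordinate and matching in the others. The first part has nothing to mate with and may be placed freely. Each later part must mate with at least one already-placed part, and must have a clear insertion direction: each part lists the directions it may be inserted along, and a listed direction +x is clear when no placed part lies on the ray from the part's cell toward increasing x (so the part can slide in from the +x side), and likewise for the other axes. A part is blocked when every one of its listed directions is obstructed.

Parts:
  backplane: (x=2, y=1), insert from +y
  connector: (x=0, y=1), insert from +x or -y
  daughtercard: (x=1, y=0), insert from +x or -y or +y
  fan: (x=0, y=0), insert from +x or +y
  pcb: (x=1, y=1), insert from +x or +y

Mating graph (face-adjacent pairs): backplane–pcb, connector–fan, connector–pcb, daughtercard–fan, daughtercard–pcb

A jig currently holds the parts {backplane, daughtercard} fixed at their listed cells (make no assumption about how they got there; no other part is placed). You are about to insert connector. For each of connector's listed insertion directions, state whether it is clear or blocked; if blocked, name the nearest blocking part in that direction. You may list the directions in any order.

+x: nearest on ray is backplane@(2, 1) ⇒ blocked
-y: ray from connector(0, 1) has no placed part ⇒ clear

+x: blocked by backplane; -y: clear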